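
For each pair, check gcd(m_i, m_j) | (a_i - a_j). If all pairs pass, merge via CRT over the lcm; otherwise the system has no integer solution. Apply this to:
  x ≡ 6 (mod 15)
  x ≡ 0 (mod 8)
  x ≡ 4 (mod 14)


Moduli 15, 8, 14 are not pairwise coprime, so CRT works modulo lcm(m_i) when all pairwise compatibility conditions hold.
Pairwise compatibility: gcd(m_i, m_j) must divide a_i - a_j for every pair.
Merge one congruence at a time:
  Start: x ≡ 6 (mod 15).
  Combine with x ≡ 0 (mod 8): gcd(15, 8) = 1; 0 - 6 = -6, which IS divisible by 1, so compatible.
    Write x = 6 + 15·t and substitute into x ≡ 0 (mod 8): 15·t ≡ 0 − 6 = -6 (mod 8).
    Reduce coefficients mod 8: 7·t ≡ 2 (mod 8).
    The inverse of 7 mod 8 is 7 (since 7·7 = 49 = 6·8 + 1), so t ≡ 7·2 = 14 ≡ 6 (mod 8).
    Then x = 6 + 15·6 = 96, valid modulo lcm(15, 8) = 120: x ≡ 96 (mod 120).
  Combine with x ≡ 4 (mod 14): gcd(120, 14) = 2; 4 - 96 = -92, which IS divisible by 2, so compatible.
    Write x = 96 + 120·t and substitute into x ≡ 4 (mod 14): 120·t ≡ 4 − 96 = -92 (mod 14).
    Divide the congruence (and modulus) by g = 2: 60·t ≡ -46 (mod 7).
    Reduce coefficients mod 7: 4·t ≡ 3 (mod 7).
    The inverse of 4 mod 7 is 2 (since 4·2 = 8 = 1·7 + 1), so t ≡ 2·3 = 6 ≡ 6 (mod 7).
    Then x = 96 + 120·6 = 816, valid modulo lcm(120, 14) = 840: x ≡ 816 (mod 840).
Verify: 816 mod 15 = 6, 816 mod 8 = 0, 816 mod 14 = 4.

x ≡ 816 (mod 840).


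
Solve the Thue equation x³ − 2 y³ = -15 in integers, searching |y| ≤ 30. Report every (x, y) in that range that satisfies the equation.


The equation is x³ - 2y³ = -15. For fixed y, x³ = 2·y³ − 15, so a solution requires the RHS to be a perfect cube.
Strategy: iterate y from -30 to 30, compute RHS = 2·y³ − 15, and check whether it is a (positive or negative) perfect cube.
Check small values of y:
  y = 0: RHS = -15 is not a perfect cube.
  y = 1: RHS = -13 is not a perfect cube.
  y = -1: RHS = -17 is not a perfect cube.
  y = 2: RHS = 1 = (1)³ ⇒ x = 1 works.
  y = -2: RHS = -31 is not a perfect cube.
  y = 3: RHS = 39 is not a perfect cube.
  y = -3: RHS = -69 is not a perfect cube.
Continuing the search up to |y| = 30 finds no further solutions beyond those listed.
Collected solutions: (1, 2).

Solutions (with |y| ≤ 30): (1, 2).


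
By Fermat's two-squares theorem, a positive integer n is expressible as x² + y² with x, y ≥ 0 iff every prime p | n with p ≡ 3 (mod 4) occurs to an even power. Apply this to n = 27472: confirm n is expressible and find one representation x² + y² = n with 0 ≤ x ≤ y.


Step 1: Factor n = 27472 = 2^4 · 17 · 101.
Step 2: Check the mod-4 condition on each prime factor: 2 = 2 (special); 17 ≡ 1 (mod 4), exponent 1; 101 ≡ 1 (mod 4), exponent 1.
All primes ≡ 3 (mod 4) appear to even exponent (or don't appear), so by the two-squares theorem n IS expressible as a sum of two squares.
Step 3: Build a representation. Group n = k² · m with k = 4 and m = 17 · 101 = 1717 (a product of primes ≡ 1 (mod 4)); a representation of m scales to one of n via (k·x)² + (k·y)² = k²(x² + y²). Each prime p ≡ 1 (mod 4) is itself a sum of two squares; find a² by testing p − a² for a perfect square:
  17: 17 − 1² = 16 = 4² ⇒ 17 = 1² + 4².
  101: 101 − 1² = 100 = 10² ⇒ 101 = 1² + 10².
  Combine using the Brahmagupta–Fibonacci identity (a² + b²)(c² + d²) = (ac − bd)² + (ad + bc)² = (ac + bd)² + (ad − bc)²:
  17 · 101 = 1717: from (1² + 4²)(1² + 10²), take (1·1 − 4·10, 1·10 + 4·1) = (1 − 40, 10 + 4) = (-39, 14); dropping signs (only squares matter) gives (39, 14); check 39² + 14² = 1521 + 196 = 1717 ✓.
  Scale by k = 4: (4·39, 4·14) = (156, 56).
Step 4: Order so x ≤ y and verify: 56² + 156² = 3136 + 24336 = 27472 = n. ✓

n = 27472 = 56² + 156² (one valid representation with x ≤ y).


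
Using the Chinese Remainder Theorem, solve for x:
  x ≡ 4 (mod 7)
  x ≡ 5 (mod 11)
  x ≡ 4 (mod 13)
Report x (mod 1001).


Moduli 7, 11, 13 are pairwise coprime; by CRT there is a unique solution modulo M = 7 · 11 · 13 = 1001.
Solve pairwise, accumulating the modulus:
  Start with x ≡ 4 (mod 7).
  Combine with x ≡ 5 (mod 11): since gcd(7, 11) = 1, we get a unique residue mod 77.
    Write x = 4 + 7·t and substitute into x ≡ 5 (mod 11): 7·t ≡ 5 − 4 = 1 (mod 11).
    The inverse of 7 mod 11 is 8 (since 7·8 = 56 = 5·11 + 1), so t ≡ 8·1 = 8 ≡ 8 (mod 11).
    Then x = 4 + 7·8 = 60, valid modulo lcm(7, 11) = 77: x ≡ 60 (mod 77).
  Combine with x ≡ 4 (mod 13): since gcd(77, 13) = 1, we get a unique residue mod 1001.
    Write x = 60 + 77·t and substitute into x ≡ 4 (mod 13): 77·t ≡ 4 − 60 = -56 (mod 13).
    Reduce coefficients mod 13: 12·t ≡ 9 (mod 13).
    The inverse of 12 mod 13 is 12 (since 12·12 = 144 = 11·13 + 1), so t ≡ 12·9 = 108 ≡ 4 (mod 13).
    Then x = 60 + 77·4 = 368, valid modulo lcm(77, 13) = 1001: x ≡ 368 (mod 1001).
Verify: 368 mod 7 = 4 ✓, 368 mod 11 = 5 ✓, 368 mod 13 = 4 ✓.

x ≡ 368 (mod 1001).


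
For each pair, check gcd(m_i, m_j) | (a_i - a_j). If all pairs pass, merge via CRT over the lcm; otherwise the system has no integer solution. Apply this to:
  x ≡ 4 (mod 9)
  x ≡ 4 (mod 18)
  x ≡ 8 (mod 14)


Moduli 9, 18, 14 are not pairwise coprime, so CRT works modulo lcm(m_i) when all pairwise compatibility conditions hold.
Pairwise compatibility: gcd(m_i, m_j) must divide a_i - a_j for every pair.
Merge one congruence at a time:
  Start: x ≡ 4 (mod 9).
  Combine with x ≡ 4 (mod 18): gcd(9, 18) = 9; 4 - 4 = 0, which IS divisible by 9, so compatible.
    Write x = 4 + 9·t and substitute into x ≡ 4 (mod 18): 9·t ≡ 4 − 4 = 0 (mod 18).
    Divide the congruence (and modulus) by g = 9: 1·t ≡ 0 (mod 2).
    So t ≡ 0 (mod 2).
    Then x = 4 + 9·0 = 4, valid modulo lcm(9, 18) = 18: x ≡ 4 (mod 18).
  Combine with x ≡ 8 (mod 14): gcd(18, 14) = 2; 8 - 4 = 4, which IS divisible by 2, so compatible.
    Write x = 4 + 18·t and substitute into x ≡ 8 (mod 14): 18·t ≡ 8 − 4 = 4 (mod 14).
    Divide the congruence (and modulus) by g = 2: 9·t ≡ 2 (mod 7).
    Reduce coefficients mod 7: 2·t ≡ 2 (mod 7).
    The inverse of 2 mod 7 is 4 (since 2·4 = 8 = 1·7 + 1), so t ≡ 4·2 = 8 ≡ 1 (mod 7).
    Then x = 4 + 18·1 = 22, valid modulo lcm(18, 14) = 126: x ≡ 22 (mod 126).
Verify: 22 mod 9 = 4, 22 mod 18 = 4, 22 mod 14 = 8.

x ≡ 22 (mod 126).


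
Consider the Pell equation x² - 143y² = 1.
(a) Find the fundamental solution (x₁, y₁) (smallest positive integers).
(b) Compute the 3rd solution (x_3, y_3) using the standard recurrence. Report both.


Step 1: Find the fundamental solution (x₁, y₁) of x² - 143y² = 1.
  Expand √143 as a continued fraction. a₀ = ⌊√143⌋ = 11; iterate m_{k+1} = d_k·a_k − m_k, d_{k+1} = (143 − m_{k+1}²)/d_k, a_{k+1} = ⌊(a₀ + m_{k+1})/d_{k+1}⌋ (starting m₀ = 0, d₀ = 1), with convergents p_k = a_k·p_{k-1} + p_{k-2}, q_k = a_k·q_{k-1} + q_{k-2} (p₋₁ = 1, q₋₁ = 0):
  k = 0: a₀ = 11; p₀/q₀ = 11/1; p₀² − 143·q₀² = 121 − 143 = -22.
  k = 1: m = 11, d = 22, a = ⌊(11 + 11)/22⌋ = 1; p/q = (1·11 + 1)/(1·1 + 0) = 12/1; p² − 143·q² = 144 − 143 = 1.
  The first convergent with p² − 143·q² = 1 gives the fundamental solution (x₁, y₁) = (12, 1).
Step 2: Apply the recurrence (x_{n+1}, y_{n+1}) = (x₁x_n + 143y₁y_n, x₁y_n + y₁x_n) repeatedly.
  From (x_1, y_1) = (12, 1): x_2 = 12·12 + 143·1·1 = 287; y_2 = 12·1 + 1·12 = 24.
  From (x_2, y_2) = (287, 24): x_3 = 12·287 + 143·1·24 = 6876; y_3 = 12·24 + 1·287 = 575.
Step 3: Verify x_3² - 143·y_3² = 47279376 - 47279375 = 1 (should be 1). ✓

(x_1, y_1) = (12, 1); (x_3, y_3) = (6876, 575).


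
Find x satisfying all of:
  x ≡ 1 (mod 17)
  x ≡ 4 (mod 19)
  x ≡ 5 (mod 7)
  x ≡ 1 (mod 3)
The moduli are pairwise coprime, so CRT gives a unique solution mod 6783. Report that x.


Product of moduli M = 17 · 19 · 7 · 3 = 6783.
Merge one congruence at a time:
  Start: x ≡ 1 (mod 17).
  Combine with x ≡ 4 (mod 19); new modulus lcm = 323.
    Write x = 1 + 17·t and substitute into x ≡ 4 (mod 19): 17·t ≡ 4 − 1 = 3 (mod 19).
    The inverse of 17 mod 19 is 9 (since 17·9 = 153 = 8·19 + 1), so t ≡ 9·3 = 27 ≡ 8 (mod 19).
    Then x = 1 + 17·8 = 137, valid modulo lcm(17, 19) = 323: x ≡ 137 (mod 323).
  Combine with x ≡ 5 (mod 7); new modulus lcm = 2261.
    Write x = 137 + 323·t and substitute into x ≡ 5 (mod 7): 323·t ≡ 5 − 137 = -132 (mod 7).
    Reduce coefficients mod 7: 1·t ≡ 1 (mod 7).
    So t ≡ 1 (mod 7).
    Then x = 137 + 323·1 = 460, valid modulo lcm(323, 7) = 2261: x ≡ 460 (mod 2261).
  Combine with x ≡ 1 (mod 3); new modulus lcm = 6783.
    Write x = 460 + 2261·t and substitute into x ≡ 1 (mod 3): 2261·t ≡ 1 − 460 = -459 (mod 3).
    Reduce coefficients mod 3: 2·t ≡ 0 (mod 3).
    The inverse of 2 mod 3 is 2 (since 2·2 = 4 = 1·3 + 1), so t ≡ 2·0 = 0 ≡ 0 (mod 3).
    Then x = 460 + 2261·0 = 460, valid modulo lcm(2261, 3) = 6783: x ≡ 460 (mod 6783).
Verify against each original: 460 mod 17 = 1, 460 mod 19 = 4, 460 mod 7 = 5, 460 mod 3 = 1.

x ≡ 460 (mod 6783).


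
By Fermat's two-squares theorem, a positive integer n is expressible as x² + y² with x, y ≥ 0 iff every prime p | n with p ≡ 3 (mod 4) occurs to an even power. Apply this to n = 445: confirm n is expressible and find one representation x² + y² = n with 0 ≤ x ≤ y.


Step 1: Factor n = 445 = 5 · 89.
Step 2: Check the mod-4 condition on each prime factor: 5 ≡ 1 (mod 4), exponent 1; 89 ≡ 1 (mod 4), exponent 1.
All primes ≡ 3 (mod 4) appear to even exponent (or don't appear), so by the two-squares theorem n IS expressible as a sum of two squares.
Step 3: Build a representation. Here n = 5 · 89 is a product of primes ≡ 1 (mod 4). Each prime p ≡ 1 (mod 4) is itself a sum of two squares; find a² by testing p − a² for a perfect square:
  5: 5 − 1² = 4 = 2² ⇒ 5 = 1² + 2².
  89: 89 − 1² = 88, 89 − 2² = 85, 89 − 3² = 80, 89 − 4² = 73, 89 − 5² = 64 = 8² ⇒ 89 = 5² + 8².
  Combine using the Brahmagupta–Fibonacci identity (a² + b²)(c² + d²) = (ac − bd)² + (ad + bc)² = (ac + bd)² + (ad − bc)²:
  5 · 89 = 445: from (1² + 2²)(5² + 8²), take (1·5 − 2·8, 1·8 + 2·5) = (5 − 16, 8 + 10) = (-11, 18); dropping signs (only squares matter) gives (11, 18); check 11² + 18² = 121 + 324 = 445 ✓.
Step 4: Order so x ≤ y and verify: 11² + 18² = 121 + 324 = 445 = n. ✓

n = 445 = 11² + 18² (one valid representation with x ≤ y).


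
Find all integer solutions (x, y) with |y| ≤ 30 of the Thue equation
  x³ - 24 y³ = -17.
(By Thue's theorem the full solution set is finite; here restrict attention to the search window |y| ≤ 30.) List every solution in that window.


The equation is x³ - 24y³ = -17. For fixed y, x³ = 24·y³ − 17, so a solution requires the RHS to be a perfect cube.
Strategy: iterate y from -30 to 30, compute RHS = 24·y³ − 17, and check whether it is a (positive or negative) perfect cube.
Check small values of y:
  y = 0: RHS = -17 is not a perfect cube.
  y = 1: RHS = 7 is not a perfect cube.
  y = -1: RHS = -41 is not a perfect cube.
  y = 2: RHS = 175 is not a perfect cube.
  y = -2: RHS = -209 is not a perfect cube.
  y = 3: RHS = 631 is not a perfect cube.
  y = -3: RHS = -665 is not a perfect cube.
Continuing the search up to |y| = 30 finds no solutions either.
No (x, y) in the scanned range satisfies the equation.

No integer solutions with |y| ≤ 30.


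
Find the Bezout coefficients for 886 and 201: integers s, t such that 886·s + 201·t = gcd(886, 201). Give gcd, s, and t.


Euclidean algorithm on (886, 201) — divide until remainder is 0:
  886 = 4 · 201 + 82
  201 = 2 · 82 + 37
  82 = 2 · 37 + 8
  37 = 4 · 8 + 5
  8 = 1 · 5 + 3
  5 = 1 · 3 + 2
  3 = 1 · 2 + 1
  2 = 2 · 1 + 0
gcd(886, 201) = 1.
Track Bezout coefficients alongside the remainders: start with r₀ = 886 = a·1 + b·0 (s = 1, t = 0) and r₁ = 201 = a·0 + b·1 (s = 0, t = 1); each new remainder r_{k+1} = r_{k-1} − q_k·r_k inherits s_{k+1} = s_{k-1} − q_k·s_k, t_{k+1} = t_{k-1} − q_k·t_k, so r_k = a·s_k + b·t_k at every step:
  q = 4: r = 82, s = 1 − 4·0 = 1, t = 0 − 4·1 = -4  (check: 886·1 + 201·(-4) = 82)
  q = 2: r = 37, s = 0 − 2·1 = -2, t = 1 − 2·(-4) = 9  (check: 886·(-2) + 201·9 = 37)
  q = 2: r = 8, s = 1 − 2·(-2) = 5, t = -4 − 2·9 = -22  (check: 886·5 + 201·(-22) = 8)
  q = 4: r = 5, s = -2 − 4·5 = -22, t = 9 − 4·(-22) = 97  (check: 886·(-22) + 201·97 = 5)
  q = 1: r = 3, s = 5 − 1·(-22) = 27, t = -22 − 1·97 = -119  (check: 886·27 + 201·(-119) = 3)
  q = 1: r = 2, s = -22 − 1·27 = -49, t = 97 − 1·(-119) = 216  (check: 886·(-49) + 201·216 = 2)
  q = 1: r = 1, s = 27 − 1·(-49) = 76, t = -119 − 1·216 = -335  (check: 886·76 + 201·(-335) = 1)
The row with r = 1 (the gcd) gives the Bezout coefficients s = 76, t = -335.
Result: 886 · (76) + 201 · (-335) = 1.

gcd(886, 201) = 1; s = 76, t = -335 (check: 886·76 + 201·(-335) = 1).


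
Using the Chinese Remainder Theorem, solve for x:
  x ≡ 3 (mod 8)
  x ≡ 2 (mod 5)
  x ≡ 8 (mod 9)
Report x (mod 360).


Moduli 8, 5, 9 are pairwise coprime; by CRT there is a unique solution modulo M = 8 · 5 · 9 = 360.
Solve pairwise, accumulating the modulus:
  Start with x ≡ 3 (mod 8).
  Combine with x ≡ 2 (mod 5): since gcd(8, 5) = 1, we get a unique residue mod 40.
    Write x = 3 + 8·t and substitute into x ≡ 2 (mod 5): 8·t ≡ 2 − 3 = -1 (mod 5).
    Reduce coefficients mod 5: 3·t ≡ 4 (mod 5).
    The inverse of 3 mod 5 is 2 (since 3·2 = 6 = 1·5 + 1), so t ≡ 2·4 = 8 ≡ 3 (mod 5).
    Then x = 3 + 8·3 = 27, valid modulo lcm(8, 5) = 40: x ≡ 27 (mod 40).
  Combine with x ≡ 8 (mod 9): since gcd(40, 9) = 1, we get a unique residue mod 360.
    Write x = 27 + 40·t and substitute into x ≡ 8 (mod 9): 40·t ≡ 8 − 27 = -19 (mod 9).
    Reduce coefficients mod 9: 4·t ≡ 8 (mod 9).
    The inverse of 4 mod 9 is 7 (since 4·7 = 28 = 3·9 + 1), so t ≡ 7·8 = 56 ≡ 2 (mod 9).
    Then x = 27 + 40·2 = 107, valid modulo lcm(40, 9) = 360: x ≡ 107 (mod 360).
Verify: 107 mod 8 = 3 ✓, 107 mod 5 = 2 ✓, 107 mod 9 = 8 ✓.

x ≡ 107 (mod 360).


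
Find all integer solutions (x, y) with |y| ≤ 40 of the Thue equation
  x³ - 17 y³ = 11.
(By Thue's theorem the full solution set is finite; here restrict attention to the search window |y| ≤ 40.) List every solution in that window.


The equation is x³ - 17y³ = 11. For fixed y, x³ = 17·y³ + 11, so a solution requires the RHS to be a perfect cube.
Strategy: iterate y from -40 to 40, compute RHS = 17·y³ + 11, and check whether it is a (positive or negative) perfect cube.
Check small values of y:
  y = 0: RHS = 11 is not a perfect cube.
  y = 1: RHS = 28 is not a perfect cube.
  y = -1: RHS = -6 is not a perfect cube.
  y = 2: RHS = 147 is not a perfect cube.
  y = -2: RHS = -125 = (-5)³ ⇒ x = -5 works.
  y = 3: RHS = 470 is not a perfect cube.
  y = -3: RHS = -448 is not a perfect cube.
Continuing the search up to |y| = 40 finds no further solutions beyond those listed.
Collected solutions: (-5, -2).

Solutions (with |y| ≤ 40): (-5, -2).


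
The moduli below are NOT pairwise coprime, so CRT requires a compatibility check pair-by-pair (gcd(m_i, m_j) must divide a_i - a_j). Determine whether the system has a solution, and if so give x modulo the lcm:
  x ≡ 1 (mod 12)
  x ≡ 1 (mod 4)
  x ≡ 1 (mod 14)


Moduli 12, 4, 14 are not pairwise coprime, so CRT works modulo lcm(m_i) when all pairwise compatibility conditions hold.
Pairwise compatibility: gcd(m_i, m_j) must divide a_i - a_j for every pair.
Merge one congruence at a time:
  Start: x ≡ 1 (mod 12).
  Combine with x ≡ 1 (mod 4): gcd(12, 4) = 4; 1 - 1 = 0, which IS divisible by 4, so compatible.
    Write x = 1 + 12·t and substitute into x ≡ 1 (mod 4): 12·t ≡ 1 − 1 = 0 (mod 4).
    Divide the congruence (and modulus) by g = 4: 3·t ≡ 0 (mod 1).
    Modulo 1 every t works; take t = 0.
    Then x = 1 + 12·0 = 1, valid modulo lcm(12, 4) = 12: x ≡ 1 (mod 12).
  Combine with x ≡ 1 (mod 14): gcd(12, 14) = 2; 1 - 1 = 0, which IS divisible by 2, so compatible.
    Write x = 1 + 12·t and substitute into x ≡ 1 (mod 14): 12·t ≡ 1 − 1 = 0 (mod 14).
    Divide the congruence (and modulus) by g = 2: 6·t ≡ 0 (mod 7).
    The inverse of 6 mod 7 is 6 (since 6·6 = 36 = 5·7 + 1), so t ≡ 6·0 = 0 ≡ 0 (mod 7).
    Then x = 1 + 12·0 = 1, valid modulo lcm(12, 14) = 84: x ≡ 1 (mod 84).
Verify: 1 mod 12 = 1, 1 mod 4 = 1, 1 mod 14 = 1.

x ≡ 1 (mod 84).


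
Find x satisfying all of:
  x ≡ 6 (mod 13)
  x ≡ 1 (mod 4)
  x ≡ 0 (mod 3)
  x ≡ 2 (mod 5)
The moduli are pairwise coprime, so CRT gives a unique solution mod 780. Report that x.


Product of moduli M = 13 · 4 · 3 · 5 = 780.
Merge one congruence at a time:
  Start: x ≡ 6 (mod 13).
  Combine with x ≡ 1 (mod 4); new modulus lcm = 52.
    Write x = 6 + 13·t and substitute into x ≡ 1 (mod 4): 13·t ≡ 1 − 6 = -5 (mod 4).
    Reduce coefficients mod 4: 1·t ≡ 3 (mod 4).
    So t ≡ 3 (mod 4).
    Then x = 6 + 13·3 = 45, valid modulo lcm(13, 4) = 52: x ≡ 45 (mod 52).
  Combine with x ≡ 0 (mod 3); new modulus lcm = 156.
    Write x = 45 + 52·t and substitute into x ≡ 0 (mod 3): 52·t ≡ 0 − 45 = -45 (mod 3).
    Reduce coefficients mod 3: 1·t ≡ 0 (mod 3).
    So t ≡ 0 (mod 3).
    Then x = 45 + 52·0 = 45, valid modulo lcm(52, 3) = 156: x ≡ 45 (mod 156).
  Combine with x ≡ 2 (mod 5); new modulus lcm = 780.
    Write x = 45 + 156·t and substitute into x ≡ 2 (mod 5): 156·t ≡ 2 − 45 = -43 (mod 5).
    Reduce coefficients mod 5: 1·t ≡ 2 (mod 5).
    So t ≡ 2 (mod 5).
    Then x = 45 + 156·2 = 357, valid modulo lcm(156, 5) = 780: x ≡ 357 (mod 780).
Verify against each original: 357 mod 13 = 6, 357 mod 4 = 1, 357 mod 3 = 0, 357 mod 5 = 2.

x ≡ 357 (mod 780).


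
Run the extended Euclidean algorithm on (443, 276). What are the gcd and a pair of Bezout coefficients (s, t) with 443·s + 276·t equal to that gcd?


Euclidean algorithm on (443, 276) — divide until remainder is 0:
  443 = 1 · 276 + 167
  276 = 1 · 167 + 109
  167 = 1 · 109 + 58
  109 = 1 · 58 + 51
  58 = 1 · 51 + 7
  51 = 7 · 7 + 2
  7 = 3 · 2 + 1
  2 = 2 · 1 + 0
gcd(443, 276) = 1.
Track Bezout coefficients alongside the remainders: start with r₀ = 443 = a·1 + b·0 (s = 1, t = 0) and r₁ = 276 = a·0 + b·1 (s = 0, t = 1); each new remainder r_{k+1} = r_{k-1} − q_k·r_k inherits s_{k+1} = s_{k-1} − q_k·s_k, t_{k+1} = t_{k-1} − q_k·t_k, so r_k = a·s_k + b·t_k at every step:
  q = 1: r = 167, s = 1 − 1·0 = 1, t = 0 − 1·1 = -1  (check: 443·1 + 276·(-1) = 167)
  q = 1: r = 109, s = 0 − 1·1 = -1, t = 1 − 1·(-1) = 2  (check: 443·(-1) + 276·2 = 109)
  q = 1: r = 58, s = 1 − 1·(-1) = 2, t = -1 − 1·2 = -3  (check: 443·2 + 276·(-3) = 58)
  q = 1: r = 51, s = -1 − 1·2 = -3, t = 2 − 1·(-3) = 5  (check: 443·(-3) + 276·5 = 51)
  q = 1: r = 7, s = 2 − 1·(-3) = 5, t = -3 − 1·5 = -8  (check: 443·5 + 276·(-8) = 7)
  q = 7: r = 2, s = -3 − 7·5 = -38, t = 5 − 7·(-8) = 61  (check: 443·(-38) + 276·61 = 2)
  q = 3: r = 1, s = 5 − 3·(-38) = 119, t = -8 − 3·61 = -191  (check: 443·119 + 276·(-191) = 1)
The row with r = 1 (the gcd) gives the Bezout coefficients s = 119, t = -191.
Result: 443 · (119) + 276 · (-191) = 1.

gcd(443, 276) = 1; s = 119, t = -191 (check: 443·119 + 276·(-191) = 1).


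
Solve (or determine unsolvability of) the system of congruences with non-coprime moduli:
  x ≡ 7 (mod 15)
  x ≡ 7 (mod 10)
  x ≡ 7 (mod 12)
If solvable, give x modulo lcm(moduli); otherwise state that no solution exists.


Moduli 15, 10, 12 are not pairwise coprime, so CRT works modulo lcm(m_i) when all pairwise compatibility conditions hold.
Pairwise compatibility: gcd(m_i, m_j) must divide a_i - a_j for every pair.
Merge one congruence at a time:
  Start: x ≡ 7 (mod 15).
  Combine with x ≡ 7 (mod 10): gcd(15, 10) = 5; 7 - 7 = 0, which IS divisible by 5, so compatible.
    Write x = 7 + 15·t and substitute into x ≡ 7 (mod 10): 15·t ≡ 7 − 7 = 0 (mod 10).
    Divide the congruence (and modulus) by g = 5: 3·t ≡ 0 (mod 2).
    Reduce coefficients mod 2: 1·t ≡ 0 (mod 2).
    So t ≡ 0 (mod 2).
    Then x = 7 + 15·0 = 7, valid modulo lcm(15, 10) = 30: x ≡ 7 (mod 30).
  Combine with x ≡ 7 (mod 12): gcd(30, 12) = 6; 7 - 7 = 0, which IS divisible by 6, so compatible.
    Write x = 7 + 30·t and substitute into x ≡ 7 (mod 12): 30·t ≡ 7 − 7 = 0 (mod 12).
    Divide the congruence (and modulus) by g = 6: 5·t ≡ 0 (mod 2).
    Reduce coefficients mod 2: 1·t ≡ 0 (mod 2).
    So t ≡ 0 (mod 2).
    Then x = 7 + 30·0 = 7, valid modulo lcm(30, 12) = 60: x ≡ 7 (mod 60).
Verify: 7 mod 15 = 7, 7 mod 10 = 7, 7 mod 12 = 7.

x ≡ 7 (mod 60).


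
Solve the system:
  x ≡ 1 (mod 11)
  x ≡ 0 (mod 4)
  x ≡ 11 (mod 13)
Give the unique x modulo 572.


Moduli 11, 4, 13 are pairwise coprime; by CRT there is a unique solution modulo M = 11 · 4 · 13 = 572.
Solve pairwise, accumulating the modulus:
  Start with x ≡ 1 (mod 11).
  Combine with x ≡ 0 (mod 4): since gcd(11, 4) = 1, we get a unique residue mod 44.
    Write x = 1 + 11·t and substitute into x ≡ 0 (mod 4): 11·t ≡ 0 − 1 = -1 (mod 4).
    Reduce coefficients mod 4: 3·t ≡ 3 (mod 4).
    The inverse of 3 mod 4 is 3 (since 3·3 = 9 = 2·4 + 1), so t ≡ 3·3 = 9 ≡ 1 (mod 4).
    Then x = 1 + 11·1 = 12, valid modulo lcm(11, 4) = 44: x ≡ 12 (mod 44).
  Combine with x ≡ 11 (mod 13): since gcd(44, 13) = 1, we get a unique residue mod 572.
    Write x = 12 + 44·t and substitute into x ≡ 11 (mod 13): 44·t ≡ 11 − 12 = -1 (mod 13).
    Reduce coefficients mod 13: 5·t ≡ 12 (mod 13).
    The inverse of 5 mod 13 is 8 (since 5·8 = 40 = 3·13 + 1), so t ≡ 8·12 = 96 ≡ 5 (mod 13).
    Then x = 12 + 44·5 = 232, valid modulo lcm(44, 13) = 572: x ≡ 232 (mod 572).
Verify: 232 mod 11 = 1 ✓, 232 mod 4 = 0 ✓, 232 mod 13 = 11 ✓.

x ≡ 232 (mod 572).


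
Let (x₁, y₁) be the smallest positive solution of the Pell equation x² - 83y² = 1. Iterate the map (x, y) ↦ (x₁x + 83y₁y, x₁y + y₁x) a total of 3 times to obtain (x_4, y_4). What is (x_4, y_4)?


Step 1: Find the fundamental solution (x₁, y₁) of x² - 83y² = 1.
  Expand √83 as a continued fraction. a₀ = ⌊√83⌋ = 9; iterate m_{k+1} = d_k·a_k − m_k, d_{k+1} = (83 − m_{k+1}²)/d_k, a_{k+1} = ⌊(a₀ + m_{k+1})/d_{k+1}⌋ (starting m₀ = 0, d₀ = 1), with convergents p_k = a_k·p_{k-1} + p_{k-2}, q_k = a_k·q_{k-1} + q_{k-2} (p₋₁ = 1, q₋₁ = 0):
  k = 0: a₀ = 9; p₀/q₀ = 9/1; p₀² − 83·q₀² = 81 − 83 = -2.
  k = 1: m = 9, d = 2, a = ⌊(9 + 9)/2⌋ = 9; p/q = (9·9 + 1)/(9·1 + 0) = 82/9; p² − 83·q² = 6724 − 6723 = 1.
  The first convergent with p² − 83·q² = 1 gives the fundamental solution (x₁, y₁) = (82, 9).
Step 2: Apply the recurrence (x_{n+1}, y_{n+1}) = (x₁x_n + 83y₁y_n, x₁y_n + y₁x_n) repeatedly.
  From (x_1, y_1) = (82, 9): x_2 = 82·82 + 83·9·9 = 13447; y_2 = 82·9 + 9·82 = 1476.
  From (x_2, y_2) = (13447, 1476): x_3 = 82·13447 + 83·9·1476 = 2205226; y_3 = 82·1476 + 9·13447 = 242055.
  From (x_3, y_3) = (2205226, 242055): x_4 = 82·2205226 + 83·9·242055 = 361643617; y_4 = 82·242055 + 9·2205226 = 39695544.
Step 3: Verify x_4² - 83·y_4² = 130786105716842689 - 130786105716842688 = 1 (should be 1). ✓

(x_1, y_1) = (82, 9); (x_4, y_4) = (361643617, 39695544).


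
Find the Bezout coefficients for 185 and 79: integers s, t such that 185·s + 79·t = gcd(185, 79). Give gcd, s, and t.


Euclidean algorithm on (185, 79) — divide until remainder is 0:
  185 = 2 · 79 + 27
  79 = 2 · 27 + 25
  27 = 1 · 25 + 2
  25 = 12 · 2 + 1
  2 = 2 · 1 + 0
gcd(185, 79) = 1.
Track Bezout coefficients alongside the remainders: start with r₀ = 185 = a·1 + b·0 (s = 1, t = 0) and r₁ = 79 = a·0 + b·1 (s = 0, t = 1); each new remainder r_{k+1} = r_{k-1} − q_k·r_k inherits s_{k+1} = s_{k-1} − q_k·s_k, t_{k+1} = t_{k-1} − q_k·t_k, so r_k = a·s_k + b·t_k at every step:
  q = 2: r = 27, s = 1 − 2·0 = 1, t = 0 − 2·1 = -2  (check: 185·1 + 79·(-2) = 27)
  q = 2: r = 25, s = 0 − 2·1 = -2, t = 1 − 2·(-2) = 5  (check: 185·(-2) + 79·5 = 25)
  q = 1: r = 2, s = 1 − 1·(-2) = 3, t = -2 − 1·5 = -7  (check: 185·3 + 79·(-7) = 2)
  q = 12: r = 1, s = -2 − 12·3 = -38, t = 5 − 12·(-7) = 89  (check: 185·(-38) + 79·89 = 1)
The row with r = 1 (the gcd) gives the Bezout coefficients s = -38, t = 89.
Result: 185 · (-38) + 79 · (89) = 1.

gcd(185, 79) = 1; s = -38, t = 89 (check: 185·(-38) + 79·89 = 1).


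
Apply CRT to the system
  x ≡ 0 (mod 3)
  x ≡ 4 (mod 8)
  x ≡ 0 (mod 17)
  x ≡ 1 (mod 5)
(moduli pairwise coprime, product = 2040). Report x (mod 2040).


Product of moduli M = 3 · 8 · 17 · 5 = 2040.
Merge one congruence at a time:
  Start: x ≡ 0 (mod 3).
  Combine with x ≡ 4 (mod 8); new modulus lcm = 24.
    Write x = 0 + 3·t and substitute into x ≡ 4 (mod 8): 3·t ≡ 4 − 0 = 4 (mod 8).
    The inverse of 3 mod 8 is 3 (since 3·3 = 9 = 1·8 + 1), so t ≡ 3·4 = 12 ≡ 4 (mod 8).
    Then x = 0 + 3·4 = 12, valid modulo lcm(3, 8) = 24: x ≡ 12 (mod 24).
  Combine with x ≡ 0 (mod 17); new modulus lcm = 408.
    Write x = 12 + 24·t and substitute into x ≡ 0 (mod 17): 24·t ≡ 0 − 12 = -12 (mod 17).
    Reduce coefficients mod 17: 7·t ≡ 5 (mod 17).
    The inverse of 7 mod 17 is 5 (since 7·5 = 35 = 2·17 + 1), so t ≡ 5·5 = 25 ≡ 8 (mod 17).
    Then x = 12 + 24·8 = 204, valid modulo lcm(24, 17) = 408: x ≡ 204 (mod 408).
  Combine with x ≡ 1 (mod 5); new modulus lcm = 2040.
    Write x = 204 + 408·t and substitute into x ≡ 1 (mod 5): 408·t ≡ 1 − 204 = -203 (mod 5).
    Reduce coefficients mod 5: 3·t ≡ 2 (mod 5).
    The inverse of 3 mod 5 is 2 (since 3·2 = 6 = 1·5 + 1), so t ≡ 2·2 = 4 ≡ 4 (mod 5).
    Then x = 204 + 408·4 = 1836, valid modulo lcm(408, 5) = 2040: x ≡ 1836 (mod 2040).
Verify against each original: 1836 mod 3 = 0, 1836 mod 8 = 4, 1836 mod 17 = 0, 1836 mod 5 = 1.

x ≡ 1836 (mod 2040).


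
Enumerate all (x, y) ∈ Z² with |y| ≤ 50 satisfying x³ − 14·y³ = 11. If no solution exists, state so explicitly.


The equation is x³ - 14y³ = 11. For fixed y, x³ = 14·y³ + 11, so a solution requires the RHS to be a perfect cube.
Strategy: iterate y from -50 to 50, compute RHS = 14·y³ + 11, and check whether it is a (positive or negative) perfect cube.
Check small values of y:
  y = 0: RHS = 11 is not a perfect cube.
  y = 1: RHS = 25 is not a perfect cube.
  y = -1: RHS = -3 is not a perfect cube.
  y = 2: RHS = 123 is not a perfect cube.
  y = -2: RHS = -101 is not a perfect cube.
  y = 3: RHS = 389 is not a perfect cube.
  y = -3: RHS = -367 is not a perfect cube.
Continuing the search up to |y| = 50 finds no solutions either.
No (x, y) in the scanned range satisfies the equation.

No integer solutions with |y| ≤ 50.


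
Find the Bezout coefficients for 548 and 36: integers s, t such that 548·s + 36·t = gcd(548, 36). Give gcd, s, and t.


Euclidean algorithm on (548, 36) — divide until remainder is 0:
  548 = 15 · 36 + 8
  36 = 4 · 8 + 4
  8 = 2 · 4 + 0
gcd(548, 36) = 4.
Track Bezout coefficients alongside the remainders: start with r₀ = 548 = a·1 + b·0 (s = 1, t = 0) and r₁ = 36 = a·0 + b·1 (s = 0, t = 1); each new remainder r_{k+1} = r_{k-1} − q_k·r_k inherits s_{k+1} = s_{k-1} − q_k·s_k, t_{k+1} = t_{k-1} − q_k·t_k, so r_k = a·s_k + b·t_k at every step:
  q = 15: r = 8, s = 1 − 15·0 = 1, t = 0 − 15·1 = -15  (check: 548·1 + 36·(-15) = 8)
  q = 4: r = 4, s = 0 − 4·1 = -4, t = 1 − 4·(-15) = 61  (check: 548·(-4) + 36·61 = 4)
The row with r = 4 (the gcd) gives the Bezout coefficients s = -4, t = 61.
Result: 548 · (-4) + 36 · (61) = 4.

gcd(548, 36) = 4; s = -4, t = 61 (check: 548·(-4) + 36·61 = 4).


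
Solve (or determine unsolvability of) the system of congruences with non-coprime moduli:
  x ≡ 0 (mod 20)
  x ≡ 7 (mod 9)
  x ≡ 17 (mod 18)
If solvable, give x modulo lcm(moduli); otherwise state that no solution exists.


Moduli 20, 9, 18 are not pairwise coprime, so CRT works modulo lcm(m_i) when all pairwise compatibility conditions hold.
Pairwise compatibility: gcd(m_i, m_j) must divide a_i - a_j for every pair.
Merge one congruence at a time:
  Start: x ≡ 0 (mod 20).
  Combine with x ≡ 7 (mod 9): gcd(20, 9) = 1; 7 - 0 = 7, which IS divisible by 1, so compatible.
    Write x = 0 + 20·t and substitute into x ≡ 7 (mod 9): 20·t ≡ 7 − 0 = 7 (mod 9).
    Reduce coefficients mod 9: 2·t ≡ 7 (mod 9).
    The inverse of 2 mod 9 is 5 (since 2·5 = 10 = 1·9 + 1), so t ≡ 5·7 = 35 ≡ 8 (mod 9).
    Then x = 0 + 20·8 = 160, valid modulo lcm(20, 9) = 180: x ≡ 160 (mod 180).
  Combine with x ≡ 17 (mod 18): gcd(180, 18) = 18, and 17 - 160 = -143 is NOT divisible by 18.
    ⇒ system is inconsistent (no integer solution).

No solution (the system is inconsistent).


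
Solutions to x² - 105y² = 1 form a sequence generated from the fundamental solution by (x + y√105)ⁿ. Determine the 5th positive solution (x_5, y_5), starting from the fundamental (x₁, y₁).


Step 1: Find the fundamental solution (x₁, y₁) of x² - 105y² = 1.
  Expand √105 as a continued fraction. a₀ = ⌊√105⌋ = 10; iterate m_{k+1} = d_k·a_k − m_k, d_{k+1} = (105 − m_{k+1}²)/d_k, a_{k+1} = ⌊(a₀ + m_{k+1})/d_{k+1}⌋ (starting m₀ = 0, d₀ = 1), with convergents p_k = a_k·p_{k-1} + p_{k-2}, q_k = a_k·q_{k-1} + q_{k-2} (p₋₁ = 1, q₋₁ = 0):
  k = 0: a₀ = 10; p₀/q₀ = 10/1; p₀² − 105·q₀² = 100 − 105 = -5.
  k = 1: m = 10, d = 5, a = ⌊(10 + 10)/5⌋ = 4; p/q = (4·10 + 1)/(4·1 + 0) = 41/4; p² − 105·q² = 1681 − 1680 = 1.
  The first convergent with p² − 105·q² = 1 gives the fundamental solution (x₁, y₁) = (41, 4).
Step 2: Apply the recurrence (x_{n+1}, y_{n+1}) = (x₁x_n + 105y₁y_n, x₁y_n + y₁x_n) repeatedly.
  From (x_1, y_1) = (41, 4): x_2 = 41·41 + 105·4·4 = 3361; y_2 = 41·4 + 4·41 = 328.
  From (x_2, y_2) = (3361, 328): x_3 = 41·3361 + 105·4·328 = 275561; y_3 = 41·328 + 4·3361 = 26892.
  From (x_3, y_3) = (275561, 26892): x_4 = 41·275561 + 105·4·26892 = 22592641; y_4 = 41·26892 + 4·275561 = 2204816.
  From (x_4, y_4) = (22592641, 2204816): x_5 = 41·22592641 + 105·4·2204816 = 1852321001; y_5 = 41·2204816 + 4·22592641 = 180768020.
Step 3: Verify x_5² - 105·y_5² = 3431093090745642001 - 3431093090745642000 = 1 (should be 1). ✓

(x_1, y_1) = (41, 4); (x_5, y_5) = (1852321001, 180768020).


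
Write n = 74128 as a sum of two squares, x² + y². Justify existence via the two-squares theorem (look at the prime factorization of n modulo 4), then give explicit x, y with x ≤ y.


Step 1: Factor n = 74128 = 2^4 · 41 · 113.
Step 2: Check the mod-4 condition on each prime factor: 2 = 2 (special); 41 ≡ 1 (mod 4), exponent 1; 113 ≡ 1 (mod 4), exponent 1.
All primes ≡ 3 (mod 4) appear to even exponent (or don't appear), so by the two-squares theorem n IS expressible as a sum of two squares.
Step 3: Build a representation. Group n = k² · m with k = 4 and m = 41 · 113 = 4633 (a product of primes ≡ 1 (mod 4)); a representation of m scales to one of n via (k·x)² + (k·y)² = k²(x² + y²). Each prime p ≡ 1 (mod 4) is itself a sum of two squares; find a² by testing p − a² for a perfect square:
  41: 41 − 1² = 40, 41 − 2² = 37, 41 − 3² = 32, 41 − 4² = 25 = 5² ⇒ 41 = 4² + 5².
  113: 113 − 1² = 112, 113 − 2² = 109, 113 − 3² = 104, 113 − 4² = 97, 113 − 5² = 88, 113 − 6² = 77, 113 − 7² = 64 = 8² ⇒ 113 = 7² + 8².
  Combine using the Brahmagupta–Fibonacci identity (a² + b²)(c² + d²) = (ac − bd)² + (ad + bc)² = (ac + bd)² + (ad − bc)²:
  41 · 113 = 4633: from (4² + 5²)(7² + 8²), take (4·7 − 5·8, 4·8 + 5·7) = (28 − 40, 32 + 35) = (-12, 67); dropping signs (only squares matter) gives (12, 67); check 12² + 67² = 144 + 4489 = 4633 ✓.
  Scale by k = 4: (4·12, 4·67) = (48, 268).
Step 4: Order so x ≤ y and verify: 48² + 268² = 2304 + 71824 = 74128 = n. ✓

n = 74128 = 48² + 268² (one valid representation with x ≤ y).


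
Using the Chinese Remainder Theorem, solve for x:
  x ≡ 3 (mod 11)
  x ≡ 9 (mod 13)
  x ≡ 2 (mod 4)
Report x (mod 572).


Moduli 11, 13, 4 are pairwise coprime; by CRT there is a unique solution modulo M = 11 · 13 · 4 = 572.
Solve pairwise, accumulating the modulus:
  Start with x ≡ 3 (mod 11).
  Combine with x ≡ 9 (mod 13): since gcd(11, 13) = 1, we get a unique residue mod 143.
    Write x = 3 + 11·t and substitute into x ≡ 9 (mod 13): 11·t ≡ 9 − 3 = 6 (mod 13).
    The inverse of 11 mod 13 is 6 (since 11·6 = 66 = 5·13 + 1), so t ≡ 6·6 = 36 ≡ 10 (mod 13).
    Then x = 3 + 11·10 = 113, valid modulo lcm(11, 13) = 143: x ≡ 113 (mod 143).
  Combine with x ≡ 2 (mod 4): since gcd(143, 4) = 1, we get a unique residue mod 572.
    Write x = 113 + 143·t and substitute into x ≡ 2 (mod 4): 143·t ≡ 2 − 113 = -111 (mod 4).
    Reduce coefficients mod 4: 3·t ≡ 1 (mod 4).
    The inverse of 3 mod 4 is 3 (since 3·3 = 9 = 2·4 + 1), so t ≡ 3·1 = 3 ≡ 3 (mod 4).
    Then x = 113 + 143·3 = 542, valid modulo lcm(143, 4) = 572: x ≡ 542 (mod 572).
Verify: 542 mod 11 = 3 ✓, 542 mod 13 = 9 ✓, 542 mod 4 = 2 ✓.

x ≡ 542 (mod 572).


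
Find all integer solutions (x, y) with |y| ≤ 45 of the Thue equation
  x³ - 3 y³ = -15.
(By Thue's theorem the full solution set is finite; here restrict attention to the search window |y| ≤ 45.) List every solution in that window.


The equation is x³ - 3y³ = -15. For fixed y, x³ = 3·y³ − 15, so a solution requires the RHS to be a perfect cube.
Strategy: iterate y from -45 to 45, compute RHS = 3·y³ − 15, and check whether it is a (positive or negative) perfect cube.
Check small values of y:
  y = 0: RHS = -15 is not a perfect cube.
  y = 1: RHS = -12 is not a perfect cube.
  y = -1: RHS = -18 is not a perfect cube.
  y = 2: RHS = 9 is not a perfect cube.
  y = -2: RHS = -39 is not a perfect cube.
  y = 3: RHS = 66 is not a perfect cube.
  y = -3: RHS = -96 is not a perfect cube.
Continuing the search up to |y| = 45 finds no solutions either.
No (x, y) in the scanned range satisfies the equation.

No integer solutions with |y| ≤ 45.


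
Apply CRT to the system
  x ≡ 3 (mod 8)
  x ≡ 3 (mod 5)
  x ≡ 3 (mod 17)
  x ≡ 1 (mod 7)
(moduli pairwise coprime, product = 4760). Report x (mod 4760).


Product of moduli M = 8 · 5 · 17 · 7 = 4760.
Merge one congruence at a time:
  Start: x ≡ 3 (mod 8).
  Combine with x ≡ 3 (mod 5); new modulus lcm = 40.
    Write x = 3 + 8·t and substitute into x ≡ 3 (mod 5): 8·t ≡ 3 − 3 = 0 (mod 5).
    Reduce coefficients mod 5: 3·t ≡ 0 (mod 5).
    The inverse of 3 mod 5 is 2 (since 3·2 = 6 = 1·5 + 1), so t ≡ 2·0 = 0 ≡ 0 (mod 5).
    Then x = 3 + 8·0 = 3, valid modulo lcm(8, 5) = 40: x ≡ 3 (mod 40).
  Combine with x ≡ 3 (mod 17); new modulus lcm = 680.
    Write x = 3 + 40·t and substitute into x ≡ 3 (mod 17): 40·t ≡ 3 − 3 = 0 (mod 17).
    Reduce coefficients mod 17: 6·t ≡ 0 (mod 17).
    The inverse of 6 mod 17 is 3 (since 6·3 = 18 = 1·17 + 1), so t ≡ 3·0 = 0 ≡ 0 (mod 17).
    Then x = 3 + 40·0 = 3, valid modulo lcm(40, 17) = 680: x ≡ 3 (mod 680).
  Combine with x ≡ 1 (mod 7); new modulus lcm = 4760.
    Write x = 3 + 680·t and substitute into x ≡ 1 (mod 7): 680·t ≡ 1 − 3 = -2 (mod 7).
    Reduce coefficients mod 7: 1·t ≡ 5 (mod 7).
    So t ≡ 5 (mod 7).
    Then x = 3 + 680·5 = 3403, valid modulo lcm(680, 7) = 4760: x ≡ 3403 (mod 4760).
Verify against each original: 3403 mod 8 = 3, 3403 mod 5 = 3, 3403 mod 17 = 3, 3403 mod 7 = 1.

x ≡ 3403 (mod 4760).


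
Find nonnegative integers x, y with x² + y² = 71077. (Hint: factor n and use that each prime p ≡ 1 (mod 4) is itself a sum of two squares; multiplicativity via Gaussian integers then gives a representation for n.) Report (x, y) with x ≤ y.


Step 1: Factor n = 71077 = 17 · 37 · 113.
Step 2: Check the mod-4 condition on each prime factor: 17 ≡ 1 (mod 4), exponent 1; 37 ≡ 1 (mod 4), exponent 1; 113 ≡ 1 (mod 4), exponent 1.
All primes ≡ 3 (mod 4) appear to even exponent (or don't appear), so by the two-squares theorem n IS expressible as a sum of two squares.
Step 3: Build a representation. Here n = 17 · 37 · 113 is a product of primes ≡ 1 (mod 4). Each prime p ≡ 1 (mod 4) is itself a sum of two squares; find a² by testing p − a² for a perfect square:
  17: 17 − 1² = 16 = 4² ⇒ 17 = 1² + 4².
  37: 37 − 1² = 36 = 6² ⇒ 37 = 1² + 6².
  113: 113 − 1² = 112, 113 − 2² = 109, 113 − 3² = 104, 113 − 4² = 97, 113 − 5² = 88, 113 − 6² = 77, 113 − 7² = 64 = 8² ⇒ 113 = 7² + 8².
  Combine using the Brahmagupta–Fibonacci identity (a² + b²)(c² + d²) = (ac − bd)² + (ad + bc)² = (ac + bd)² + (ad − bc)²:
  17 · 37 = 629: from (1² + 4²)(1² + 6²), take (1·1 − 4·6, 1·6 + 4·1) = (1 − 24, 6 + 4) = (-23, 10); dropping signs (only squares matter) gives (23, 10); check 23² + 10² = 529 + 100 = 629 ✓.
  629 · 113 = 71077: from (23² + 10²)(7² + 8²), take (23·7 − 10·8, 23·8 + 10·7) = (161 − 80, 184 + 70) = (81, 254); check 81² + 254² = 6561 + 64516 = 71077 ✓.
Step 4: Order so x ≤ y and verify: 81² + 254² = 6561 + 64516 = 71077 = n. ✓

n = 71077 = 81² + 254² (one valid representation with x ≤ y).


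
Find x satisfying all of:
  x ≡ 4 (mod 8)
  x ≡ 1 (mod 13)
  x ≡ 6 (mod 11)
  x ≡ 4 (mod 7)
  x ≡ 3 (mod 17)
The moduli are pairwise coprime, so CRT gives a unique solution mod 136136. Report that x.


Product of moduli M = 8 · 13 · 11 · 7 · 17 = 136136.
Merge one congruence at a time:
  Start: x ≡ 4 (mod 8).
  Combine with x ≡ 1 (mod 13); new modulus lcm = 104.
    Write x = 4 + 8·t and substitute into x ≡ 1 (mod 13): 8·t ≡ 1 − 4 = -3 (mod 13).
    Reduce coefficients mod 13: 8·t ≡ 10 (mod 13).
    The inverse of 8 mod 13 is 5 (since 8·5 = 40 = 3·13 + 1), so t ≡ 5·10 = 50 ≡ 11 (mod 13).
    Then x = 4 + 8·11 = 92, valid modulo lcm(8, 13) = 104: x ≡ 92 (mod 104).
  Combine with x ≡ 6 (mod 11); new modulus lcm = 1144.
    Write x = 92 + 104·t and substitute into x ≡ 6 (mod 11): 104·t ≡ 6 − 92 = -86 (mod 11).
    Reduce coefficients mod 11: 5·t ≡ 2 (mod 11).
    The inverse of 5 mod 11 is 9 (since 5·9 = 45 = 4·11 + 1), so t ≡ 9·2 = 18 ≡ 7 (mod 11).
    Then x = 92 + 104·7 = 820, valid modulo lcm(104, 11) = 1144: x ≡ 820 (mod 1144).
  Combine with x ≡ 4 (mod 7); new modulus lcm = 8008.
    Write x = 820 + 1144·t and substitute into x ≡ 4 (mod 7): 1144·t ≡ 4 − 820 = -816 (mod 7).
    Reduce coefficients mod 7: 3·t ≡ 3 (mod 7).
    The inverse of 3 mod 7 is 5 (since 3·5 = 15 = 2·7 + 1), so t ≡ 5·3 = 15 ≡ 1 (mod 7).
    Then x = 820 + 1144·1 = 1964, valid modulo lcm(1144, 7) = 8008: x ≡ 1964 (mod 8008).
  Combine with x ≡ 3 (mod 17); new modulus lcm = 136136.
    Write x = 1964 + 8008·t and substitute into x ≡ 3 (mod 17): 8008·t ≡ 3 − 1964 = -1961 (mod 17).
    Reduce coefficients mod 17: 1·t ≡ 11 (mod 17).
    So t ≡ 11 (mod 17).
    Then x = 1964 + 8008·11 = 90052, valid modulo lcm(8008, 17) = 136136: x ≡ 90052 (mod 136136).
Verify against each original: 90052 mod 8 = 4, 90052 mod 13 = 1, 90052 mod 11 = 6, 90052 mod 7 = 4, 90052 mod 17 = 3.

x ≡ 90052 (mod 136136).


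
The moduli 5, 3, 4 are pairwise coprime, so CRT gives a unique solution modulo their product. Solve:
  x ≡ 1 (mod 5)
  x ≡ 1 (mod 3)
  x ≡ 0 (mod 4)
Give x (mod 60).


Moduli 5, 3, 4 are pairwise coprime; by CRT there is a unique solution modulo M = 5 · 3 · 4 = 60.
Solve pairwise, accumulating the modulus:
  Start with x ≡ 1 (mod 5).
  Combine with x ≡ 1 (mod 3): since gcd(5, 3) = 1, we get a unique residue mod 15.
    Write x = 1 + 5·t and substitute into x ≡ 1 (mod 3): 5·t ≡ 1 − 1 = 0 (mod 3).
    Reduce coefficients mod 3: 2·t ≡ 0 (mod 3).
    The inverse of 2 mod 3 is 2 (since 2·2 = 4 = 1·3 + 1), so t ≡ 2·0 = 0 ≡ 0 (mod 3).
    Then x = 1 + 5·0 = 1, valid modulo lcm(5, 3) = 15: x ≡ 1 (mod 15).
  Combine with x ≡ 0 (mod 4): since gcd(15, 4) = 1, we get a unique residue mod 60.
    Write x = 1 + 15·t and substitute into x ≡ 0 (mod 4): 15·t ≡ 0 − 1 = -1 (mod 4).
    Reduce coefficients mod 4: 3·t ≡ 3 (mod 4).
    The inverse of 3 mod 4 is 3 (since 3·3 = 9 = 2·4 + 1), so t ≡ 3·3 = 9 ≡ 1 (mod 4).
    Then x = 1 + 15·1 = 16, valid modulo lcm(15, 4) = 60: x ≡ 16 (mod 60).
Verify: 16 mod 5 = 1 ✓, 16 mod 3 = 1 ✓, 16 mod 4 = 0 ✓.

x ≡ 16 (mod 60).
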